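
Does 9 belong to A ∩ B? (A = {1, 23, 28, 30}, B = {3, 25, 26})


A = {1, 23, 28, 30}, B = {3, 25, 26}
A ∩ B = elements in both A and B
A ∩ B = ∅
Checking if 9 ∈ A ∩ B
9 is not in A ∩ B → False

9 ∉ A ∩ B


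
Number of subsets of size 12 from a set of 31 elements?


C(n,k) = n! / (k!(n-k)!)
C(31,12) = 31! / (12!19!)
= 141120525

C(31,12) = 141120525


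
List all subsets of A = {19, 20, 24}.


|A| = 3, so |P(A)| = 2^3 = 8
Enumerate subsets by cardinality (0 to 3):
∅, {19}, {20}, {24}, {19, 20}, {19, 24}, {20, 24}, {19, 20, 24}

P(A) has 8 subsets: ∅, {19}, {20}, {24}, {19, 20}, {19, 24}, {20, 24}, {19, 20, 24}


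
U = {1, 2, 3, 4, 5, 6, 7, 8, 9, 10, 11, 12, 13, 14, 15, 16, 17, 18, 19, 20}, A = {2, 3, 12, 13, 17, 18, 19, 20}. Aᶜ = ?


Aᶜ = U \ A = elements in U but not in A
U = {1, 2, 3, 4, 5, 6, 7, 8, 9, 10, 11, 12, 13, 14, 15, 16, 17, 18, 19, 20}
A = {2, 3, 12, 13, 17, 18, 19, 20}
Aᶜ = {1, 4, 5, 6, 7, 8, 9, 10, 11, 14, 15, 16}

Aᶜ = {1, 4, 5, 6, 7, 8, 9, 10, 11, 14, 15, 16}


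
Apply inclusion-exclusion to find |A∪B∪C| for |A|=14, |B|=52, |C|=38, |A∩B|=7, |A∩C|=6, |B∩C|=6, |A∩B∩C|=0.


|A∪B∪C| = |A|+|B|+|C| - |A∩B|-|A∩C|-|B∩C| + |A∩B∩C|
= 14+52+38 - 7-6-6 + 0
= 104 - 19 + 0
= 85

|A ∪ B ∪ C| = 85


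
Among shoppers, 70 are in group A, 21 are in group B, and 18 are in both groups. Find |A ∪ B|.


|A ∪ B| = |A| + |B| - |A ∩ B|
= 70 + 21 - 18
= 73

|A ∪ B| = 73


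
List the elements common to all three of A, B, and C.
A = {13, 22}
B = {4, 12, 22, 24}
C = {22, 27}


A ∩ B = {22}
(A ∩ B) ∩ C = {22}

A ∩ B ∩ C = {22}


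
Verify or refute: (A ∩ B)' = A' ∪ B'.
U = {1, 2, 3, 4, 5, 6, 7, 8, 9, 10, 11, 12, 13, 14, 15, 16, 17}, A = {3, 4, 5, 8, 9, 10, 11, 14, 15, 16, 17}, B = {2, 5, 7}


LHS: A ∩ B = {5}
(A ∩ B)' = U \ (A ∩ B) = {1, 2, 3, 4, 6, 7, 8, 9, 10, 11, 12, 13, 14, 15, 16, 17}
A' = {1, 2, 6, 7, 12, 13}, B' = {1, 3, 4, 6, 8, 9, 10, 11, 12, 13, 14, 15, 16, 17}
Claimed RHS: A' ∪ B' = {1, 2, 3, 4, 6, 7, 8, 9, 10, 11, 12, 13, 14, 15, 16, 17}
Identity is VALID: LHS = RHS = {1, 2, 3, 4, 6, 7, 8, 9, 10, 11, 12, 13, 14, 15, 16, 17} ✓

Identity is valid. (A ∩ B)' = A' ∪ B' = {1, 2, 3, 4, 6, 7, 8, 9, 10, 11, 12, 13, 14, 15, 16, 17}


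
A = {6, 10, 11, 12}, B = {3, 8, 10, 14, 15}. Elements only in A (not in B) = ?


A = {6, 10, 11, 12}
B = {3, 8, 10, 14, 15}
Region: only in A (not in B)
Elements: {6, 11, 12}

Elements only in A (not in B): {6, 11, 12}


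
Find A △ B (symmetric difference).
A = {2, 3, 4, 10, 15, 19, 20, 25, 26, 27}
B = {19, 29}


A △ B = (A \ B) ∪ (B \ A) = elements in exactly one of A or B
A \ B = {2, 3, 4, 10, 15, 20, 25, 26, 27}
B \ A = {29}
A △ B = {2, 3, 4, 10, 15, 20, 25, 26, 27, 29}

A △ B = {2, 3, 4, 10, 15, 20, 25, 26, 27, 29}


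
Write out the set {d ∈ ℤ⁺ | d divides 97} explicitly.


Checking each candidate:
Condition: positive divisors of 97
Result = {1, 97}

{1, 97}


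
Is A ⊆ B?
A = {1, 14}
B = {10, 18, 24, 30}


A ⊆ B means every element of A is in B.
Elements in A not in B: {1, 14}
So A ⊄ B.

No, A ⊄ B


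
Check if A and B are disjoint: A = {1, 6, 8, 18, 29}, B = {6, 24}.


Disjoint means A ∩ B = ∅.
A ∩ B = {6}
A ∩ B ≠ ∅, so A and B are NOT disjoint.

No, A and B are not disjoint (A ∩ B = {6})


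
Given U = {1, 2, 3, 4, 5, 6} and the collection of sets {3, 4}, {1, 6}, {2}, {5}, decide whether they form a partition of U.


A partition requires: (1) non-empty parts, (2) pairwise disjoint, (3) union = U
Parts: {3, 4}, {1, 6}, {2}, {5}
Union of parts: {1, 2, 3, 4, 5, 6}
U = {1, 2, 3, 4, 5, 6}
All non-empty? True
Pairwise disjoint? True
Covers U? True

Yes, valid partition


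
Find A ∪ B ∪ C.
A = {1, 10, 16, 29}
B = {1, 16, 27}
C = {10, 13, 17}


A ∪ B = {1, 10, 16, 27, 29}
(A ∪ B) ∪ C = {1, 10, 13, 16, 17, 27, 29}

A ∪ B ∪ C = {1, 10, 13, 16, 17, 27, 29}


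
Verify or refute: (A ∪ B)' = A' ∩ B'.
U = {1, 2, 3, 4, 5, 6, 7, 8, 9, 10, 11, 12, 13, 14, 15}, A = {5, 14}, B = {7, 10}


LHS: A ∪ B = {5, 7, 10, 14}
(A ∪ B)' = U \ (A ∪ B) = {1, 2, 3, 4, 6, 8, 9, 11, 12, 13, 15}
A' = {1, 2, 3, 4, 6, 7, 8, 9, 10, 11, 12, 13, 15}, B' = {1, 2, 3, 4, 5, 6, 8, 9, 11, 12, 13, 14, 15}
Claimed RHS: A' ∩ B' = {1, 2, 3, 4, 6, 8, 9, 11, 12, 13, 15}
Identity is VALID: LHS = RHS = {1, 2, 3, 4, 6, 8, 9, 11, 12, 13, 15} ✓

Identity is valid. (A ∪ B)' = A' ∩ B' = {1, 2, 3, 4, 6, 8, 9, 11, 12, 13, 15}


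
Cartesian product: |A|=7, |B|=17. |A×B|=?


|A × B| = |A| × |B|
= 7 × 17
= 119

|A × B| = 119


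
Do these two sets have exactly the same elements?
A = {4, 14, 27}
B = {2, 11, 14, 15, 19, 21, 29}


Two sets are equal iff they have exactly the same elements.
A = {4, 14, 27}
B = {2, 11, 14, 15, 19, 21, 29}
Differences: {2, 4, 11, 15, 19, 21, 27, 29}
A ≠ B

No, A ≠ B


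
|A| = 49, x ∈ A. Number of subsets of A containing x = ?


Subsets of A containing x correspond to subsets of A \ {x}, which has 48 elements.
Count = 2^(n-1) = 2^48
= 281474976710656

Number of subsets containing x = 281474976710656


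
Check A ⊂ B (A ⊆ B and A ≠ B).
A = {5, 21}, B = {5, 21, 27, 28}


A ⊂ B requires: A ⊆ B AND A ≠ B.
A ⊆ B? Yes
A = B? No
A ⊂ B: Yes (A is a proper subset of B)

Yes, A ⊂ B


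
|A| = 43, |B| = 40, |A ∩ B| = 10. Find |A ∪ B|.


|A ∪ B| = |A| + |B| - |A ∩ B|
= 43 + 40 - 10
= 73

|A ∪ B| = 73


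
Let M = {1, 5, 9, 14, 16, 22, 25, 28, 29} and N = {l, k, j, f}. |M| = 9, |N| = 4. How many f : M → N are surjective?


n = |M| = 9, k = |N| = 4. Surjections via inclusion-exclusion:
S(n,k) = Σ(-1)^i × C(k,i) × (k-i)^n, i=0 to k
i=0: (-1)^0×C(4,0)×4^9 = 262144
i=1: (-1)^1×C(4,1)×3^9 = -78732
i=2: (-1)^2×C(4,2)×2^9 = 3072
i=3: (-1)^3×C(4,3)×1^9 = -4
i=4: (-1)^4×C(4,4)×0^9 = 0
Total = 186480

Number of surjections = 186480


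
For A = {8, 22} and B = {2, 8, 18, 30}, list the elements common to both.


A ∩ B = elements in both A and B
A = {8, 22}
B = {2, 8, 18, 30}
A ∩ B = {8}

A ∩ B = {8}


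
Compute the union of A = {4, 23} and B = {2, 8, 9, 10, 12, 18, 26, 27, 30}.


A ∪ B = all elements in A or B (or both)
A = {4, 23}
B = {2, 8, 9, 10, 12, 18, 26, 27, 30}
A ∪ B = {2, 4, 8, 9, 10, 12, 18, 23, 26, 27, 30}

A ∪ B = {2, 4, 8, 9, 10, 12, 18, 23, 26, 27, 30}


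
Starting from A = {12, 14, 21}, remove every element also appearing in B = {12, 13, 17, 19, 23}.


A \ B = elements in A but not in B
A = {12, 14, 21}
B = {12, 13, 17, 19, 23}
Remove from A any elements in B
A \ B = {14, 21}

A \ B = {14, 21}


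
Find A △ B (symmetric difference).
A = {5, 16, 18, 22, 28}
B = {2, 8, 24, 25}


A △ B = (A \ B) ∪ (B \ A) = elements in exactly one of A or B
A \ B = {5, 16, 18, 22, 28}
B \ A = {2, 8, 24, 25}
A △ B = {2, 5, 8, 16, 18, 22, 24, 25, 28}

A △ B = {2, 5, 8, 16, 18, 22, 24, 25, 28}


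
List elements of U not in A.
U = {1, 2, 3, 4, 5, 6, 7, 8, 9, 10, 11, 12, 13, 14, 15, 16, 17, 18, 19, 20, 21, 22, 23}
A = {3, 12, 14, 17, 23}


Aᶜ = U \ A = elements in U but not in A
U = {1, 2, 3, 4, 5, 6, 7, 8, 9, 10, 11, 12, 13, 14, 15, 16, 17, 18, 19, 20, 21, 22, 23}
A = {3, 12, 14, 17, 23}
Aᶜ = {1, 2, 4, 5, 6, 7, 8, 9, 10, 11, 13, 15, 16, 18, 19, 20, 21, 22}

Aᶜ = {1, 2, 4, 5, 6, 7, 8, 9, 10, 11, 13, 15, 16, 18, 19, 20, 21, 22}


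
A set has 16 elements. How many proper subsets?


Total subsets = 2^n = 2^16 = 65536
Proper subsets exclude the set itself: 2^n - 1
= 65536 - 1
= 65535

Number of proper subsets = 65535


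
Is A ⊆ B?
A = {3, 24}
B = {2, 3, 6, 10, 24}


A ⊆ B means every element of A is in B.
All elements of A are in B.
So A ⊆ B.

Yes, A ⊆ B


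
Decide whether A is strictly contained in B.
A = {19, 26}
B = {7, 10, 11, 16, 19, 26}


A ⊂ B requires: A ⊆ B AND A ≠ B.
A ⊆ B? Yes
A = B? No
A ⊂ B: Yes (A is a proper subset of B)

Yes, A ⊂ B


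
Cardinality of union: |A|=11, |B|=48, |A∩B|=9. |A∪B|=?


|A ∪ B| = |A| + |B| - |A ∩ B|
= 11 + 48 - 9
= 50

|A ∪ B| = 50


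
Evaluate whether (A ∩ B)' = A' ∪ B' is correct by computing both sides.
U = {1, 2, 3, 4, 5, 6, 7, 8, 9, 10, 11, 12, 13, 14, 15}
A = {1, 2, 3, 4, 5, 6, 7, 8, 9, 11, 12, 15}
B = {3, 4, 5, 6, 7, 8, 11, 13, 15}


LHS: A ∩ B = {3, 4, 5, 6, 7, 8, 11, 15}
(A ∩ B)' = U \ (A ∩ B) = {1, 2, 9, 10, 12, 13, 14}
A' = {10, 13, 14}, B' = {1, 2, 9, 10, 12, 14}
Claimed RHS: A' ∪ B' = {1, 2, 9, 10, 12, 13, 14}
Identity is VALID: LHS = RHS = {1, 2, 9, 10, 12, 13, 14} ✓

Identity is valid. (A ∩ B)' = A' ∪ B' = {1, 2, 9, 10, 12, 13, 14}


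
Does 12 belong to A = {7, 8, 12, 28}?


A = {7, 8, 12, 28}
Checking if 12 is in A
12 is in A → True

12 ∈ A


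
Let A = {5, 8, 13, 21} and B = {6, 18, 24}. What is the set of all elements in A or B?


A ∪ B = all elements in A or B (or both)
A = {5, 8, 13, 21}
B = {6, 18, 24}
A ∪ B = {5, 6, 8, 13, 18, 21, 24}

A ∪ B = {5, 6, 8, 13, 18, 21, 24}


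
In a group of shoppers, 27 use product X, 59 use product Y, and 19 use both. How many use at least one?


|A ∪ B| = |A| + |B| - |A ∩ B|
= 27 + 59 - 19
= 67

|A ∪ B| = 67


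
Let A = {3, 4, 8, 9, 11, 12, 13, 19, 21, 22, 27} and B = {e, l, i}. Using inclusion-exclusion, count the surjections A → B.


n = |A| = 11, k = |B| = 3. Surjections via inclusion-exclusion:
S(n,k) = Σ(-1)^i × C(k,i) × (k-i)^n, i=0 to k
i=0: (-1)^0×C(3,0)×3^11 = 177147
i=1: (-1)^1×C(3,1)×2^11 = -6144
i=2: (-1)^2×C(3,2)×1^11 = 3
i=3: (-1)^3×C(3,3)×0^11 = 0
Total = 171006

Number of surjections = 171006


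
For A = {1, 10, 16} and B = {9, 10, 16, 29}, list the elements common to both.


A ∩ B = elements in both A and B
A = {1, 10, 16}
B = {9, 10, 16, 29}
A ∩ B = {10, 16}

A ∩ B = {10, 16}


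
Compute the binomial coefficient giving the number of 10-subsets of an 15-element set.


C(n,k) = n! / (k!(n-k)!)
C(15,10) = 15! / (10!5!)
= 3003

C(15,10) = 3003


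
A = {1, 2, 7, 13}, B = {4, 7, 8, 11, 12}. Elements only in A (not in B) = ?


A = {1, 2, 7, 13}
B = {4, 7, 8, 11, 12}
Region: only in A (not in B)
Elements: {1, 2, 13}

Elements only in A (not in B): {1, 2, 13}


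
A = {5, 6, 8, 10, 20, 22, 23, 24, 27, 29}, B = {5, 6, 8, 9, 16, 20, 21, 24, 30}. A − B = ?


A \ B = elements in A but not in B
A = {5, 6, 8, 10, 20, 22, 23, 24, 27, 29}
B = {5, 6, 8, 9, 16, 20, 21, 24, 30}
Remove from A any elements in B
A \ B = {10, 22, 23, 27, 29}

A \ B = {10, 22, 23, 27, 29}


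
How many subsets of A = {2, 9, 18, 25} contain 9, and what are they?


A subset of A contains 9 iff the remaining 3 elements form any subset of A \ {9}.
Count: 2^(n-1) = 2^3 = 8
Subsets containing 9: {9}, {2, 9}, {9, 18}, {9, 25}, {2, 9, 18}, {2, 9, 25}, {9, 18, 25}, {2, 9, 18, 25}

Subsets containing 9 (8 total): {9}, {2, 9}, {9, 18}, {9, 25}, {2, 9, 18}, {2, 9, 25}, {9, 18, 25}, {2, 9, 18, 25}


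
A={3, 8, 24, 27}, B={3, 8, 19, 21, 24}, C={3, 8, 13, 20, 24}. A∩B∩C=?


A ∩ B = {3, 8, 24}
(A ∩ B) ∩ C = {3, 8, 24}

A ∩ B ∩ C = {3, 8, 24}


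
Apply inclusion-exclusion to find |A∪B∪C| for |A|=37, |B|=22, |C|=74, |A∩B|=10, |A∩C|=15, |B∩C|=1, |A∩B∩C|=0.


|A∪B∪C| = |A|+|B|+|C| - |A∩B|-|A∩C|-|B∩C| + |A∩B∩C|
= 37+22+74 - 10-15-1 + 0
= 133 - 26 + 0
= 107

|A ∪ B ∪ C| = 107


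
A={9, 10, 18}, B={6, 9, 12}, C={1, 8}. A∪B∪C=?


A ∪ B = {6, 9, 10, 12, 18}
(A ∪ B) ∪ C = {1, 6, 8, 9, 10, 12, 18}

A ∪ B ∪ C = {1, 6, 8, 9, 10, 12, 18}


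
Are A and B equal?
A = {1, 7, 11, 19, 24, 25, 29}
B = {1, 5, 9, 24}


Two sets are equal iff they have exactly the same elements.
A = {1, 7, 11, 19, 24, 25, 29}
B = {1, 5, 9, 24}
Differences: {5, 7, 9, 11, 19, 25, 29}
A ≠ B

No, A ≠ B


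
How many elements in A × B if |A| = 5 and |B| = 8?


|A × B| = |A| × |B|
= 5 × 8
= 40

|A × B| = 40


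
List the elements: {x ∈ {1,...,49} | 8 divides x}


Checking each candidate:
Condition: multiples of 8 in {1,...,49}
Result = {8, 16, 24, 32, 40, 48}

{8, 16, 24, 32, 40, 48}


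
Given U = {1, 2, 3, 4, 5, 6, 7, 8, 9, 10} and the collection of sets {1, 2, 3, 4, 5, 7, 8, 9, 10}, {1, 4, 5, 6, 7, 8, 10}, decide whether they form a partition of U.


A partition requires: (1) non-empty parts, (2) pairwise disjoint, (3) union = U
Parts: {1, 2, 3, 4, 5, 7, 8, 9, 10}, {1, 4, 5, 6, 7, 8, 10}
Union of parts: {1, 2, 3, 4, 5, 6, 7, 8, 9, 10}
U = {1, 2, 3, 4, 5, 6, 7, 8, 9, 10}
All non-empty? True
Pairwise disjoint? False
Covers U? True

No, not a valid partition


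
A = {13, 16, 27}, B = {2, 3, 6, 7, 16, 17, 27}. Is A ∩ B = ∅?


Disjoint means A ∩ B = ∅.
A ∩ B = {16, 27}
A ∩ B ≠ ∅, so A and B are NOT disjoint.

No, A and B are not disjoint (A ∩ B = {16, 27})


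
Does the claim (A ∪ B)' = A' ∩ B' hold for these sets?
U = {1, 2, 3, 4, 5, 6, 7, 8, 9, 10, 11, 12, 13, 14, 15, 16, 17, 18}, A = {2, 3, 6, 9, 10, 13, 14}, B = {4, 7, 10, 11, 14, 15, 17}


LHS: A ∪ B = {2, 3, 4, 6, 7, 9, 10, 11, 13, 14, 15, 17}
(A ∪ B)' = U \ (A ∪ B) = {1, 5, 8, 12, 16, 18}
A' = {1, 4, 5, 7, 8, 11, 12, 15, 16, 17, 18}, B' = {1, 2, 3, 5, 6, 8, 9, 12, 13, 16, 18}
Claimed RHS: A' ∩ B' = {1, 5, 8, 12, 16, 18}
Identity is VALID: LHS = RHS = {1, 5, 8, 12, 16, 18} ✓

Identity is valid. (A ∪ B)' = A' ∩ B' = {1, 5, 8, 12, 16, 18}


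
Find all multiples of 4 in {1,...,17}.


Checking each candidate:
Condition: multiples of 4 in {1,...,17}
Result = {4, 8, 12, 16}

{4, 8, 12, 16}


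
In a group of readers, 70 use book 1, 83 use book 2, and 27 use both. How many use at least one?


|A ∪ B| = |A| + |B| - |A ∩ B|
= 70 + 83 - 27
= 126

|A ∪ B| = 126


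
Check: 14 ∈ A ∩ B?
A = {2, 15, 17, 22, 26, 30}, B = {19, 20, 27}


A = {2, 15, 17, 22, 26, 30}, B = {19, 20, 27}
A ∩ B = elements in both A and B
A ∩ B = ∅
Checking if 14 ∈ A ∩ B
14 is not in A ∩ B → False

14 ∉ A ∩ B


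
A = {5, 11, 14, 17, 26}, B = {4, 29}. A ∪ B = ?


A ∪ B = all elements in A or B (or both)
A = {5, 11, 14, 17, 26}
B = {4, 29}
A ∪ B = {4, 5, 11, 14, 17, 26, 29}

A ∪ B = {4, 5, 11, 14, 17, 26, 29}


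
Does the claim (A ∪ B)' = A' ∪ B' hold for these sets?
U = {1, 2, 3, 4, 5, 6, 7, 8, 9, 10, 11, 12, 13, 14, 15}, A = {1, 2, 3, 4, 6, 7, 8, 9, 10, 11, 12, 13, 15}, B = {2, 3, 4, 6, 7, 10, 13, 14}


LHS: A ∪ B = {1, 2, 3, 4, 6, 7, 8, 9, 10, 11, 12, 13, 14, 15}
(A ∪ B)' = U \ (A ∪ B) = {5}
A' = {5, 14}, B' = {1, 5, 8, 9, 11, 12, 15}
Claimed RHS: A' ∪ B' = {1, 5, 8, 9, 11, 12, 14, 15}
Identity is INVALID: LHS = {5} but the RHS claimed here equals {1, 5, 8, 9, 11, 12, 14, 15}. The correct form is (A ∪ B)' = A' ∩ B'.

Identity is invalid: (A ∪ B)' = {5} but A' ∪ B' = {1, 5, 8, 9, 11, 12, 14, 15}. The correct De Morgan law is (A ∪ B)' = A' ∩ B'.


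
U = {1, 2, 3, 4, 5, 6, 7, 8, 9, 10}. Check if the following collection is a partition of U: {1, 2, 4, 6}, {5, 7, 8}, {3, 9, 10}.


A partition requires: (1) non-empty parts, (2) pairwise disjoint, (3) union = U
Parts: {1, 2, 4, 6}, {5, 7, 8}, {3, 9, 10}
Union of parts: {1, 2, 3, 4, 5, 6, 7, 8, 9, 10}
U = {1, 2, 3, 4, 5, 6, 7, 8, 9, 10}
All non-empty? True
Pairwise disjoint? True
Covers U? True

Yes, valid partition


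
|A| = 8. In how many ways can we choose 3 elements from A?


C(n,k) = n! / (k!(n-k)!)
C(8,3) = 8! / (3!5!)
= 56

C(8,3) = 56


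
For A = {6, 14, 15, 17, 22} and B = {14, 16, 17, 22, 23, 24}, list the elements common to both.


A ∩ B = elements in both A and B
A = {6, 14, 15, 17, 22}
B = {14, 16, 17, 22, 23, 24}
A ∩ B = {14, 17, 22}

A ∩ B = {14, 17, 22}


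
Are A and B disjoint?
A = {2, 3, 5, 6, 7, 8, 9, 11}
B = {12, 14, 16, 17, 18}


Disjoint means A ∩ B = ∅.
A ∩ B = ∅
A ∩ B = ∅, so A and B are disjoint.

Yes, A and B are disjoint


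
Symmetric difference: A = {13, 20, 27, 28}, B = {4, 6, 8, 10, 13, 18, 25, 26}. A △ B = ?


A △ B = (A \ B) ∪ (B \ A) = elements in exactly one of A or B
A \ B = {20, 27, 28}
B \ A = {4, 6, 8, 10, 18, 25, 26}
A △ B = {4, 6, 8, 10, 18, 20, 25, 26, 27, 28}

A △ B = {4, 6, 8, 10, 18, 20, 25, 26, 27, 28}


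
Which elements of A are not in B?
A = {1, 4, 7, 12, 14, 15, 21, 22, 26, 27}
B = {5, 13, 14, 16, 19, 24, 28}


A \ B = elements in A but not in B
A = {1, 4, 7, 12, 14, 15, 21, 22, 26, 27}
B = {5, 13, 14, 16, 19, 24, 28}
Remove from A any elements in B
A \ B = {1, 4, 7, 12, 15, 21, 22, 26, 27}

A \ B = {1, 4, 7, 12, 15, 21, 22, 26, 27}


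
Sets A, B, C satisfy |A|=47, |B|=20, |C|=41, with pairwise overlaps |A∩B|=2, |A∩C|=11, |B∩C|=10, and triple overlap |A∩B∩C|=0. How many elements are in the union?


|A∪B∪C| = |A|+|B|+|C| - |A∩B|-|A∩C|-|B∩C| + |A∩B∩C|
= 47+20+41 - 2-11-10 + 0
= 108 - 23 + 0
= 85

|A ∪ B ∪ C| = 85


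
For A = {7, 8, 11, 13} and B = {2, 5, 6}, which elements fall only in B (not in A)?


A = {7, 8, 11, 13}
B = {2, 5, 6}
Region: only in B (not in A)
Elements: {2, 5, 6}

Elements only in B (not in A): {2, 5, 6}


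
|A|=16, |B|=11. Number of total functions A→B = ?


Each of |A| = 16 inputs maps to any of |B| = 11 outputs.
# functions = |B|^|A| = 11^16
= 45949729863572161

Number of functions = 45949729863572161


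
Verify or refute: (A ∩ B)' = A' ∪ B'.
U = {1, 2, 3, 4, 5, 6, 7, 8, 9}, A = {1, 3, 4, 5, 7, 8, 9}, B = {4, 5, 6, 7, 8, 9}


LHS: A ∩ B = {4, 5, 7, 8, 9}
(A ∩ B)' = U \ (A ∩ B) = {1, 2, 3, 6}
A' = {2, 6}, B' = {1, 2, 3}
Claimed RHS: A' ∪ B' = {1, 2, 3, 6}
Identity is VALID: LHS = RHS = {1, 2, 3, 6} ✓

Identity is valid. (A ∩ B)' = A' ∪ B' = {1, 2, 3, 6}


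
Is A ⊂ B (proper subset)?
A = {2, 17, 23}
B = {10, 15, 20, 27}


A ⊂ B requires: A ⊆ B AND A ≠ B.
A ⊆ B? No
A ⊄ B, so A is not a proper subset.

No, A is not a proper subset of B


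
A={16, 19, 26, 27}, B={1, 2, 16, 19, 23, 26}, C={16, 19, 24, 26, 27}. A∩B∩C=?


A ∩ B = {16, 19, 26}
(A ∩ B) ∩ C = {16, 19, 26}

A ∩ B ∩ C = {16, 19, 26}


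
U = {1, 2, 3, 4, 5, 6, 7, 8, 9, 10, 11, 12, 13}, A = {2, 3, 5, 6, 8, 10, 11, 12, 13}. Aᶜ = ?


Aᶜ = U \ A = elements in U but not in A
U = {1, 2, 3, 4, 5, 6, 7, 8, 9, 10, 11, 12, 13}
A = {2, 3, 5, 6, 8, 10, 11, 12, 13}
Aᶜ = {1, 4, 7, 9}

Aᶜ = {1, 4, 7, 9}


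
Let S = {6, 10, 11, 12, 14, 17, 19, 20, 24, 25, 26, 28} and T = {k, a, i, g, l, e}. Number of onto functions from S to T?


n = |S| = 12, k = |T| = 6. Surjections via inclusion-exclusion:
S(n,k) = Σ(-1)^i × C(k,i) × (k-i)^n, i=0 to k
i=0: (-1)^0×C(6,0)×6^12 = 2176782336
i=1: (-1)^1×C(6,1)×5^12 = -1464843750
i=2: (-1)^2×C(6,2)×4^12 = 251658240
i=3: (-1)^3×C(6,3)×3^12 = -10628820
i=4: (-1)^4×C(6,4)×2^12 = 61440
i=5: (-1)^5×C(6,5)×1^12 = -6
i=6: (-1)^6×C(6,6)×0^12 = 0
Total = 953029440

Number of surjections = 953029440


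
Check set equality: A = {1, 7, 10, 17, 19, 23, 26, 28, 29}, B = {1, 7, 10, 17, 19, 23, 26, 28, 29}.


Two sets are equal iff they have exactly the same elements.
A = {1, 7, 10, 17, 19, 23, 26, 28, 29}
B = {1, 7, 10, 17, 19, 23, 26, 28, 29}
Same elements → A = B

Yes, A = B


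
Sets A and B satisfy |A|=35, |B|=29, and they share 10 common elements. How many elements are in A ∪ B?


|A ∪ B| = |A| + |B| - |A ∩ B|
= 35 + 29 - 10
= 54

|A ∪ B| = 54


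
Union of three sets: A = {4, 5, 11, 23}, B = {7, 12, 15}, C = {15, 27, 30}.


A ∪ B = {4, 5, 7, 11, 12, 15, 23}
(A ∪ B) ∪ C = {4, 5, 7, 11, 12, 15, 23, 27, 30}

A ∪ B ∪ C = {4, 5, 7, 11, 12, 15, 23, 27, 30}


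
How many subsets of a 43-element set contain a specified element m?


Subsets of A containing m correspond to subsets of A \ {m}, which has 42 elements.
Count = 2^(n-1) = 2^42
= 4398046511104

Number of subsets containing m = 4398046511104


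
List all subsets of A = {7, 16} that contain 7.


A subset of A contains 7 iff the remaining 1 elements form any subset of A \ {7}.
Count: 2^(n-1) = 2^1 = 2
Subsets containing 7: {7}, {7, 16}

Subsets containing 7 (2 total): {7}, {7, 16}


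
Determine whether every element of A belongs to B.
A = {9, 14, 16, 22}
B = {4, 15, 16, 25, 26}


A ⊆ B means every element of A is in B.
Elements in A not in B: {9, 14, 22}
So A ⊄ B.

No, A ⊄ B


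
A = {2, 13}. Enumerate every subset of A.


|A| = 2, so |P(A)| = 2^2 = 4
Enumerate subsets by cardinality (0 to 2):
∅, {2}, {13}, {2, 13}

P(A) has 4 subsets: ∅, {2}, {13}, {2, 13}


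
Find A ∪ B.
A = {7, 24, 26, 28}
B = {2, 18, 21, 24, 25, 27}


A ∪ B = all elements in A or B (or both)
A = {7, 24, 26, 28}
B = {2, 18, 21, 24, 25, 27}
A ∪ B = {2, 7, 18, 21, 24, 25, 26, 27, 28}

A ∪ B = {2, 7, 18, 21, 24, 25, 26, 27, 28}


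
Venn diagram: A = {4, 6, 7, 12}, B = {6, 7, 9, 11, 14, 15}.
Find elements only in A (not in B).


A = {4, 6, 7, 12}
B = {6, 7, 9, 11, 14, 15}
Region: only in A (not in B)
Elements: {4, 12}

Elements only in A (not in B): {4, 12}


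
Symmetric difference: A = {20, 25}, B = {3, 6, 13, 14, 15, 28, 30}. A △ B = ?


A △ B = (A \ B) ∪ (B \ A) = elements in exactly one of A or B
A \ B = {20, 25}
B \ A = {3, 6, 13, 14, 15, 28, 30}
A △ B = {3, 6, 13, 14, 15, 20, 25, 28, 30}

A △ B = {3, 6, 13, 14, 15, 20, 25, 28, 30}


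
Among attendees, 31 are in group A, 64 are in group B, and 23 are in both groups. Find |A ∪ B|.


|A ∪ B| = |A| + |B| - |A ∩ B|
= 31 + 64 - 23
= 72

|A ∪ B| = 72


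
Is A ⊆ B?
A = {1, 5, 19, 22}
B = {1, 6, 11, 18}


A ⊆ B means every element of A is in B.
Elements in A not in B: {5, 19, 22}
So A ⊄ B.

No, A ⊄ B


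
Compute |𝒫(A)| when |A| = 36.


Number of subsets = 2^n
= 2^36
= 68719476736

|P(A)| = 68719476736


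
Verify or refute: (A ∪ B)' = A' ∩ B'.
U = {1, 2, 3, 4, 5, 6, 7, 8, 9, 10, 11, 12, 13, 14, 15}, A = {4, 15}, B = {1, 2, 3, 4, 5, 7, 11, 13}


LHS: A ∪ B = {1, 2, 3, 4, 5, 7, 11, 13, 15}
(A ∪ B)' = U \ (A ∪ B) = {6, 8, 9, 10, 12, 14}
A' = {1, 2, 3, 5, 6, 7, 8, 9, 10, 11, 12, 13, 14}, B' = {6, 8, 9, 10, 12, 14, 15}
Claimed RHS: A' ∩ B' = {6, 8, 9, 10, 12, 14}
Identity is VALID: LHS = RHS = {6, 8, 9, 10, 12, 14} ✓

Identity is valid. (A ∪ B)' = A' ∩ B' = {6, 8, 9, 10, 12, 14}


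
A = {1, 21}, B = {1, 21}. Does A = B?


Two sets are equal iff they have exactly the same elements.
A = {1, 21}
B = {1, 21}
Same elements → A = B

Yes, A = B


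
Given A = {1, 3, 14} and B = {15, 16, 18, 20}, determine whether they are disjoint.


Disjoint means A ∩ B = ∅.
A ∩ B = ∅
A ∩ B = ∅, so A and B are disjoint.

Yes, A and B are disjoint


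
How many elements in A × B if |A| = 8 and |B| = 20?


|A × B| = |A| × |B|
= 8 × 20
= 160

|A × B| = 160


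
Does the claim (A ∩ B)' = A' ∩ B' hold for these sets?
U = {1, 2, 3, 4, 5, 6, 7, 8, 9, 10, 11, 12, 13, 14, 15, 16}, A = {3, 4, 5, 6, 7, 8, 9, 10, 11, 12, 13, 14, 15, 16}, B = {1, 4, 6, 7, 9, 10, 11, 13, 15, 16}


LHS: A ∩ B = {4, 6, 7, 9, 10, 11, 13, 15, 16}
(A ∩ B)' = U \ (A ∩ B) = {1, 2, 3, 5, 8, 12, 14}
A' = {1, 2}, B' = {2, 3, 5, 8, 12, 14}
Claimed RHS: A' ∩ B' = {2}
Identity is INVALID: LHS = {1, 2, 3, 5, 8, 12, 14} but the RHS claimed here equals {2}. The correct form is (A ∩ B)' = A' ∪ B'.

Identity is invalid: (A ∩ B)' = {1, 2, 3, 5, 8, 12, 14} but A' ∩ B' = {2}. The correct De Morgan law is (A ∩ B)' = A' ∪ B'.


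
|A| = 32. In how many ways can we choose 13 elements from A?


C(n,k) = n! / (k!(n-k)!)
C(32,13) = 32! / (13!19!)
= 347373600

C(32,13) = 347373600


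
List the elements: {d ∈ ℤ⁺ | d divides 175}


Checking each candidate:
Condition: positive divisors of 175
Result = {1, 5, 7, 25, 35, 175}

{1, 5, 7, 25, 35, 175}


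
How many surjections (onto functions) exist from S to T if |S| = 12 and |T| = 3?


n = |S| = 12, k = |T| = 3. Surjections via inclusion-exclusion:
S(n,k) = Σ(-1)^i × C(k,i) × (k-i)^n, i=0 to k
i=0: (-1)^0×C(3,0)×3^12 = 531441
i=1: (-1)^1×C(3,1)×2^12 = -12288
i=2: (-1)^2×C(3,2)×1^12 = 3
i=3: (-1)^3×C(3,3)×0^12 = 0
Total = 519156

Number of surjections = 519156


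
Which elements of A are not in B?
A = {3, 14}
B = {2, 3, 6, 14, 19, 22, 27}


A \ B = elements in A but not in B
A = {3, 14}
B = {2, 3, 6, 14, 19, 22, 27}
Remove from A any elements in B
A \ B = ∅

A \ B = ∅


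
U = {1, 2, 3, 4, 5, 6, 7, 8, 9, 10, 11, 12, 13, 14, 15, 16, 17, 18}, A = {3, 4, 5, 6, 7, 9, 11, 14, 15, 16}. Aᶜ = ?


Aᶜ = U \ A = elements in U but not in A
U = {1, 2, 3, 4, 5, 6, 7, 8, 9, 10, 11, 12, 13, 14, 15, 16, 17, 18}
A = {3, 4, 5, 6, 7, 9, 11, 14, 15, 16}
Aᶜ = {1, 2, 8, 10, 12, 13, 17, 18}

Aᶜ = {1, 2, 8, 10, 12, 13, 17, 18}


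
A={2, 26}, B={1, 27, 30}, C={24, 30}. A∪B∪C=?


A ∪ B = {1, 2, 26, 27, 30}
(A ∪ B) ∪ C = {1, 2, 24, 26, 27, 30}

A ∪ B ∪ C = {1, 2, 24, 26, 27, 30}


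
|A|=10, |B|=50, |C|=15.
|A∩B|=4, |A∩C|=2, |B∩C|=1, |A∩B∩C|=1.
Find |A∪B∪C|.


|A∪B∪C| = |A|+|B|+|C| - |A∩B|-|A∩C|-|B∩C| + |A∩B∩C|
= 10+50+15 - 4-2-1 + 1
= 75 - 7 + 1
= 69

|A ∪ B ∪ C| = 69


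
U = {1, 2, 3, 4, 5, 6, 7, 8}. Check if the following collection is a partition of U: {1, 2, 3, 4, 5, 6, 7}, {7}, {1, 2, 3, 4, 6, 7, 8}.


A partition requires: (1) non-empty parts, (2) pairwise disjoint, (3) union = U
Parts: {1, 2, 3, 4, 5, 6, 7}, {7}, {1, 2, 3, 4, 6, 7, 8}
Union of parts: {1, 2, 3, 4, 5, 6, 7, 8}
U = {1, 2, 3, 4, 5, 6, 7, 8}
All non-empty? True
Pairwise disjoint? False
Covers U? True

No, not a valid partition


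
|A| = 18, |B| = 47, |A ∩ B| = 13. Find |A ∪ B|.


|A ∪ B| = |A| + |B| - |A ∩ B|
= 18 + 47 - 13
= 52

|A ∪ B| = 52


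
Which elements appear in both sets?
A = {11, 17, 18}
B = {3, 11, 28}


A ∩ B = elements in both A and B
A = {11, 17, 18}
B = {3, 11, 28}
A ∩ B = {11}

A ∩ B = {11}


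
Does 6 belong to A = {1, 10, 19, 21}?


A = {1, 10, 19, 21}
Checking if 6 is in A
6 is not in A → False

6 ∉ A


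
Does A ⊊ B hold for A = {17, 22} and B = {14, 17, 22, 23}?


A ⊂ B requires: A ⊆ B AND A ≠ B.
A ⊆ B? Yes
A = B? No
A ⊂ B: Yes (A is a proper subset of B)

Yes, A ⊂ B


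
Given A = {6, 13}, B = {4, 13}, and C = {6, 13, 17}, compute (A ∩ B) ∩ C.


A ∩ B = {13}
(A ∩ B) ∩ C = {13}

A ∩ B ∩ C = {13}


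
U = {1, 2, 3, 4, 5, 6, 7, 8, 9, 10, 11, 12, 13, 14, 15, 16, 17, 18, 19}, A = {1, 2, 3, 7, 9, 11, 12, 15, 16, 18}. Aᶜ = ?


Aᶜ = U \ A = elements in U but not in A
U = {1, 2, 3, 4, 5, 6, 7, 8, 9, 10, 11, 12, 13, 14, 15, 16, 17, 18, 19}
A = {1, 2, 3, 7, 9, 11, 12, 15, 16, 18}
Aᶜ = {4, 5, 6, 8, 10, 13, 14, 17, 19}

Aᶜ = {4, 5, 6, 8, 10, 13, 14, 17, 19}


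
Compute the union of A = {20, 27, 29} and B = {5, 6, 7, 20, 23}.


A ∪ B = all elements in A or B (or both)
A = {20, 27, 29}
B = {5, 6, 7, 20, 23}
A ∪ B = {5, 6, 7, 20, 23, 27, 29}

A ∪ B = {5, 6, 7, 20, 23, 27, 29}


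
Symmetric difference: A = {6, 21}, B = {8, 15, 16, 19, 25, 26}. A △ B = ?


A △ B = (A \ B) ∪ (B \ A) = elements in exactly one of A or B
A \ B = {6, 21}
B \ A = {8, 15, 16, 19, 25, 26}
A △ B = {6, 8, 15, 16, 19, 21, 25, 26}

A △ B = {6, 8, 15, 16, 19, 21, 25, 26}


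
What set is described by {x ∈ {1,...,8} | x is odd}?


Checking each candidate:
Condition: odd numbers in {1,...,8}
Result = {1, 3, 5, 7}

{1, 3, 5, 7}


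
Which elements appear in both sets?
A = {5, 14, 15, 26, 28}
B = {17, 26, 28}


A ∩ B = elements in both A and B
A = {5, 14, 15, 26, 28}
B = {17, 26, 28}
A ∩ B = {26, 28}

A ∩ B = {26, 28}


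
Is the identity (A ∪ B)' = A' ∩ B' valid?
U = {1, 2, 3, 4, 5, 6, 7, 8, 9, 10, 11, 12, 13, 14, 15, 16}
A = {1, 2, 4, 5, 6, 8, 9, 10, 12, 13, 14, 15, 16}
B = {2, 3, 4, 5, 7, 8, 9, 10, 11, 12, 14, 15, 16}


LHS: A ∪ B = {1, 2, 3, 4, 5, 6, 7, 8, 9, 10, 11, 12, 13, 14, 15, 16}
(A ∪ B)' = U \ (A ∪ B) = ∅
A' = {3, 7, 11}, B' = {1, 6, 13}
Claimed RHS: A' ∩ B' = ∅
Identity is VALID: LHS = RHS = ∅ ✓

Identity is valid. (A ∪ B)' = A' ∩ B' = ∅


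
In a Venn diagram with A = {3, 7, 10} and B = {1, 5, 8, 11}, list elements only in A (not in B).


A = {3, 7, 10}
B = {1, 5, 8, 11}
Region: only in A (not in B)
Elements: {3, 7, 10}

Elements only in A (not in B): {3, 7, 10}


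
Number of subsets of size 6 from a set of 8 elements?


C(n,k) = n! / (k!(n-k)!)
C(8,6) = 8! / (6!2!)
= 28

C(8,6) = 28


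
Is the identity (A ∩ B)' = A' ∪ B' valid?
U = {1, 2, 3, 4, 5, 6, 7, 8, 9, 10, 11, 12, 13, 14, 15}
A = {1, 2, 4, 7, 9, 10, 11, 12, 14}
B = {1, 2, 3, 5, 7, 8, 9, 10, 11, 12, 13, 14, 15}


LHS: A ∩ B = {1, 2, 7, 9, 10, 11, 12, 14}
(A ∩ B)' = U \ (A ∩ B) = {3, 4, 5, 6, 8, 13, 15}
A' = {3, 5, 6, 8, 13, 15}, B' = {4, 6}
Claimed RHS: A' ∪ B' = {3, 4, 5, 6, 8, 13, 15}
Identity is VALID: LHS = RHS = {3, 4, 5, 6, 8, 13, 15} ✓

Identity is valid. (A ∩ B)' = A' ∪ B' = {3, 4, 5, 6, 8, 13, 15}


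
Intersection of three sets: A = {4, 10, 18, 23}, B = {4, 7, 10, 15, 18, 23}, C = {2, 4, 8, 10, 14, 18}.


A ∩ B = {4, 10, 18, 23}
(A ∩ B) ∩ C = {4, 10, 18}

A ∩ B ∩ C = {4, 10, 18}


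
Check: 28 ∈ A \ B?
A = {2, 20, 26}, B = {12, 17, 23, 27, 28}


A = {2, 20, 26}, B = {12, 17, 23, 27, 28}
A \ B = elements in A but not in B
A \ B = {2, 20, 26}
Checking if 28 ∈ A \ B
28 is not in A \ B → False

28 ∉ A \ B


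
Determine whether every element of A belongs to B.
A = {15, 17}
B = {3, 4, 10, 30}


A ⊆ B means every element of A is in B.
Elements in A not in B: {15, 17}
So A ⊄ B.

No, A ⊄ B


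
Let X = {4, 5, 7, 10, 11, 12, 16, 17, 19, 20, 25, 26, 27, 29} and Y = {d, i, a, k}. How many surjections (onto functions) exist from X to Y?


n = |X| = 14, k = |Y| = 4. Surjections via inclusion-exclusion:
S(n,k) = Σ(-1)^i × C(k,i) × (k-i)^n, i=0 to k
i=0: (-1)^0×C(4,0)×4^14 = 268435456
i=1: (-1)^1×C(4,1)×3^14 = -19131876
i=2: (-1)^2×C(4,2)×2^14 = 98304
i=3: (-1)^3×C(4,3)×1^14 = -4
i=4: (-1)^4×C(4,4)×0^14 = 0
Total = 249401880

Number of surjections = 249401880


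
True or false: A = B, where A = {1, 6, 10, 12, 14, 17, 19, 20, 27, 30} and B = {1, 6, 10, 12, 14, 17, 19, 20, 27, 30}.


Two sets are equal iff they have exactly the same elements.
A = {1, 6, 10, 12, 14, 17, 19, 20, 27, 30}
B = {1, 6, 10, 12, 14, 17, 19, 20, 27, 30}
Same elements → A = B

Yes, A = B


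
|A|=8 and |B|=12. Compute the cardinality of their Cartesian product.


|A × B| = |A| × |B|
= 8 × 12
= 96

|A × B| = 96


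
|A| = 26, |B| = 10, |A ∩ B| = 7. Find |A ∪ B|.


|A ∪ B| = |A| + |B| - |A ∩ B|
= 26 + 10 - 7
= 29

|A ∪ B| = 29


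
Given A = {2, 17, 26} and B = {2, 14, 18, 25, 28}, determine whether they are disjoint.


Disjoint means A ∩ B = ∅.
A ∩ B = {2}
A ∩ B ≠ ∅, so A and B are NOT disjoint.

No, A and B are not disjoint (A ∩ B = {2})


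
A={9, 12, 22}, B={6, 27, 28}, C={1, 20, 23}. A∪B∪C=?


A ∪ B = {6, 9, 12, 22, 27, 28}
(A ∪ B) ∪ C = {1, 6, 9, 12, 20, 22, 23, 27, 28}

A ∪ B ∪ C = {1, 6, 9, 12, 20, 22, 23, 27, 28}


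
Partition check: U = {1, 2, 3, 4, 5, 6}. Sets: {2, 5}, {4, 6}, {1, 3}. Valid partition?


A partition requires: (1) non-empty parts, (2) pairwise disjoint, (3) union = U
Parts: {2, 5}, {4, 6}, {1, 3}
Union of parts: {1, 2, 3, 4, 5, 6}
U = {1, 2, 3, 4, 5, 6}
All non-empty? True
Pairwise disjoint? True
Covers U? True

Yes, valid partition


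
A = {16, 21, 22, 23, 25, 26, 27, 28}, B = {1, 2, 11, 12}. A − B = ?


A \ B = elements in A but not in B
A = {16, 21, 22, 23, 25, 26, 27, 28}
B = {1, 2, 11, 12}
Remove from A any elements in B
A \ B = {16, 21, 22, 23, 25, 26, 27, 28}

A \ B = {16, 21, 22, 23, 25, 26, 27, 28}


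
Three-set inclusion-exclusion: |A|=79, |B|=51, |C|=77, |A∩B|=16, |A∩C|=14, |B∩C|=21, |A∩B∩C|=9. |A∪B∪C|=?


|A∪B∪C| = |A|+|B|+|C| - |A∩B|-|A∩C|-|B∩C| + |A∩B∩C|
= 79+51+77 - 16-14-21 + 9
= 207 - 51 + 9
= 165

|A ∪ B ∪ C| = 165


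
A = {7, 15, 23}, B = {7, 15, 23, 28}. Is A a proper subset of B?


A ⊂ B requires: A ⊆ B AND A ≠ B.
A ⊆ B? Yes
A = B? No
A ⊂ B: Yes (A is a proper subset of B)

Yes, A ⊂ B


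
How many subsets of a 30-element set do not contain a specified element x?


Subsets of A avoiding x are subsets of A \ {x}, which has 29 elements.
Count = 2^(n-1) = 2^29
= 536870912

Number of subsets avoiding x = 536870912


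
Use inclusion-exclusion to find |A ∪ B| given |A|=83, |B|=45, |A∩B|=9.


|A ∪ B| = |A| + |B| - |A ∩ B|
= 83 + 45 - 9
= 119

|A ∪ B| = 119


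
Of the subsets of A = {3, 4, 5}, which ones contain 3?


A subset of A contains 3 iff the remaining 2 elements form any subset of A \ {3}.
Count: 2^(n-1) = 2^2 = 4
Subsets containing 3: {3}, {3, 4}, {3, 5}, {3, 4, 5}

Subsets containing 3 (4 total): {3}, {3, 4}, {3, 5}, {3, 4, 5}


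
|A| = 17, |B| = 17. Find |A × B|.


|A × B| = |A| × |B|
= 17 × 17
= 289

|A × B| = 289


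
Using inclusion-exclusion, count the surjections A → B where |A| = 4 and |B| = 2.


n = |A| = 4, k = |B| = 2. Surjections via inclusion-exclusion:
S(n,k) = Σ(-1)^i × C(k,i) × (k-i)^n, i=0 to k
i=0: (-1)^0×C(2,0)×2^4 = 16
i=1: (-1)^1×C(2,1)×1^4 = -2
i=2: (-1)^2×C(2,2)×0^4 = 0
Total = 14

Number of surjections = 14


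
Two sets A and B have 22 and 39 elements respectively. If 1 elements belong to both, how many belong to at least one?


|A ∪ B| = |A| + |B| - |A ∩ B|
= 22 + 39 - 1
= 60

|A ∪ B| = 60


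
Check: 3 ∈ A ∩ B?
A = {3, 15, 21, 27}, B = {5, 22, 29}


A = {3, 15, 21, 27}, B = {5, 22, 29}
A ∩ B = elements in both A and B
A ∩ B = ∅
Checking if 3 ∈ A ∩ B
3 is not in A ∩ B → False

3 ∉ A ∩ B


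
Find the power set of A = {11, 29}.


|A| = 2, so |P(A)| = 2^2 = 4
Enumerate subsets by cardinality (0 to 2):
∅, {11}, {29}, {11, 29}

P(A) has 4 subsets: ∅, {11}, {29}, {11, 29}


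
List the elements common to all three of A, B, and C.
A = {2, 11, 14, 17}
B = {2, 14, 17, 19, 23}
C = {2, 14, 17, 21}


A ∩ B = {2, 14, 17}
(A ∩ B) ∩ C = {2, 14, 17}

A ∩ B ∩ C = {2, 14, 17}


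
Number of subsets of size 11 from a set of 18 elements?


C(n,k) = n! / (k!(n-k)!)
C(18,11) = 18! / (11!7!)
= 31824

C(18,11) = 31824


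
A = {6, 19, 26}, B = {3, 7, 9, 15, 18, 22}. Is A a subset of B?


A ⊆ B means every element of A is in B.
Elements in A not in B: {6, 19, 26}
So A ⊄ B.

No, A ⊄ B


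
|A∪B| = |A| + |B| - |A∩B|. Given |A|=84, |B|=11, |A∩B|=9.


|A ∪ B| = |A| + |B| - |A ∩ B|
= 84 + 11 - 9
= 86

|A ∪ B| = 86


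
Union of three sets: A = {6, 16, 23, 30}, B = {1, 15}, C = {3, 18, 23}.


A ∪ B = {1, 6, 15, 16, 23, 30}
(A ∪ B) ∪ C = {1, 3, 6, 15, 16, 18, 23, 30}

A ∪ B ∪ C = {1, 3, 6, 15, 16, 18, 23, 30}


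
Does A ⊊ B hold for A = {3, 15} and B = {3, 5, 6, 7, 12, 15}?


A ⊂ B requires: A ⊆ B AND A ≠ B.
A ⊆ B? Yes
A = B? No
A ⊂ B: Yes (A is a proper subset of B)

Yes, A ⊂ B


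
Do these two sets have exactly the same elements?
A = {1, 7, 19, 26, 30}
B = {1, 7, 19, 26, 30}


Two sets are equal iff they have exactly the same elements.
A = {1, 7, 19, 26, 30}
B = {1, 7, 19, 26, 30}
Same elements → A = B

Yes, A = B


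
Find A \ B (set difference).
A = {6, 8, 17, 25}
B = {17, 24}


A \ B = elements in A but not in B
A = {6, 8, 17, 25}
B = {17, 24}
Remove from A any elements in B
A \ B = {6, 8, 25}

A \ B = {6, 8, 25}


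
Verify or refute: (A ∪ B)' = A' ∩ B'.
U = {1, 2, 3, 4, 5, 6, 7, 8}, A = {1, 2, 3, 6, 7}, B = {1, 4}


LHS: A ∪ B = {1, 2, 3, 4, 6, 7}
(A ∪ B)' = U \ (A ∪ B) = {5, 8}
A' = {4, 5, 8}, B' = {2, 3, 5, 6, 7, 8}
Claimed RHS: A' ∩ B' = {5, 8}
Identity is VALID: LHS = RHS = {5, 8} ✓

Identity is valid. (A ∪ B)' = A' ∩ B' = {5, 8}


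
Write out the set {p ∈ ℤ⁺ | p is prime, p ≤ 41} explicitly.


Checking each candidate:
Condition: primes ≤ 41
Result = {2, 3, 5, 7, 11, 13, 17, 19, 23, 29, 31, 37, 41}

{2, 3, 5, 7, 11, 13, 17, 19, 23, 29, 31, 37, 41}


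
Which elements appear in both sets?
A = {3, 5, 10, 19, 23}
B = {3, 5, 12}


A ∩ B = elements in both A and B
A = {3, 5, 10, 19, 23}
B = {3, 5, 12}
A ∩ B = {3, 5}

A ∩ B = {3, 5}


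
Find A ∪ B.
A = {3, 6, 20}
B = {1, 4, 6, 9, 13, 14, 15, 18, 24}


A ∪ B = all elements in A or B (or both)
A = {3, 6, 20}
B = {1, 4, 6, 9, 13, 14, 15, 18, 24}
A ∪ B = {1, 3, 4, 6, 9, 13, 14, 15, 18, 20, 24}

A ∪ B = {1, 3, 4, 6, 9, 13, 14, 15, 18, 20, 24}


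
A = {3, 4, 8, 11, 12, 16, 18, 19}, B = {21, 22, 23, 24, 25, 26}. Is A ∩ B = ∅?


Disjoint means A ∩ B = ∅.
A ∩ B = ∅
A ∩ B = ∅, so A and B are disjoint.

Yes, A and B are disjoint


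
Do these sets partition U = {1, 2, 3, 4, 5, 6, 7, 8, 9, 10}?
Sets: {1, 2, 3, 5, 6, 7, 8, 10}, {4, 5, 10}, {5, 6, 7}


A partition requires: (1) non-empty parts, (2) pairwise disjoint, (3) union = U
Parts: {1, 2, 3, 5, 6, 7, 8, 10}, {4, 5, 10}, {5, 6, 7}
Union of parts: {1, 2, 3, 4, 5, 6, 7, 8, 10}
U = {1, 2, 3, 4, 5, 6, 7, 8, 9, 10}
All non-empty? True
Pairwise disjoint? False
Covers U? False

No, not a valid partition


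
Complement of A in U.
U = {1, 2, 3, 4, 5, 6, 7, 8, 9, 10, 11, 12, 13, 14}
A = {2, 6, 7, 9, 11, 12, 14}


Aᶜ = U \ A = elements in U but not in A
U = {1, 2, 3, 4, 5, 6, 7, 8, 9, 10, 11, 12, 13, 14}
A = {2, 6, 7, 9, 11, 12, 14}
Aᶜ = {1, 3, 4, 5, 8, 10, 13}

Aᶜ = {1, 3, 4, 5, 8, 10, 13}


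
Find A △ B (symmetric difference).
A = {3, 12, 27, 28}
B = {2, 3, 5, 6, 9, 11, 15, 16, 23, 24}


A △ B = (A \ B) ∪ (B \ A) = elements in exactly one of A or B
A \ B = {12, 27, 28}
B \ A = {2, 5, 6, 9, 11, 15, 16, 23, 24}
A △ B = {2, 5, 6, 9, 11, 12, 15, 16, 23, 24, 27, 28}

A △ B = {2, 5, 6, 9, 11, 12, 15, 16, 23, 24, 27, 28}


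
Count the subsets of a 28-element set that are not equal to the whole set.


Total subsets = 2^n = 2^28 = 268435456
Proper subsets exclude the set itself: 2^n - 1
= 268435456 - 1
= 268435455

Number of proper subsets = 268435455


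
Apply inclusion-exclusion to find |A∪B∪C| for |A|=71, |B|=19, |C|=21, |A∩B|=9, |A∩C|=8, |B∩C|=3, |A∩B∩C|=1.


|A∪B∪C| = |A|+|B|+|C| - |A∩B|-|A∩C|-|B∩C| + |A∩B∩C|
= 71+19+21 - 9-8-3 + 1
= 111 - 20 + 1
= 92

|A ∪ B ∪ C| = 92


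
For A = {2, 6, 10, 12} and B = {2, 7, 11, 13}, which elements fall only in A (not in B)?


A = {2, 6, 10, 12}
B = {2, 7, 11, 13}
Region: only in A (not in B)
Elements: {6, 10, 12}

Elements only in A (not in B): {6, 10, 12}


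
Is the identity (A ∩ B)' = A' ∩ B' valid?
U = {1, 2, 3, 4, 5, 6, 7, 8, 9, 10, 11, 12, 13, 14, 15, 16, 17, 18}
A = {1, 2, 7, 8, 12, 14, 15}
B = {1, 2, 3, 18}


LHS: A ∩ B = {1, 2}
(A ∩ B)' = U \ (A ∩ B) = {3, 4, 5, 6, 7, 8, 9, 10, 11, 12, 13, 14, 15, 16, 17, 18}
A' = {3, 4, 5, 6, 9, 10, 11, 13, 16, 17, 18}, B' = {4, 5, 6, 7, 8, 9, 10, 11, 12, 13, 14, 15, 16, 17}
Claimed RHS: A' ∩ B' = {4, 5, 6, 9, 10, 11, 13, 16, 17}
Identity is INVALID: LHS = {3, 4, 5, 6, 7, 8, 9, 10, 11, 12, 13, 14, 15, 16, 17, 18} but the RHS claimed here equals {4, 5, 6, 9, 10, 11, 13, 16, 17}. The correct form is (A ∩ B)' = A' ∪ B'.

Identity is invalid: (A ∩ B)' = {3, 4, 5, 6, 7, 8, 9, 10, 11, 12, 13, 14, 15, 16, 17, 18} but A' ∩ B' = {4, 5, 6, 9, 10, 11, 13, 16, 17}. The correct De Morgan law is (A ∩ B)' = A' ∪ B'.


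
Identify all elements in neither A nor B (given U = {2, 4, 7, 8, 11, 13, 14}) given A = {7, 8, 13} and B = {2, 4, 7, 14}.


A = {7, 8, 13}
B = {2, 4, 7, 14}
Region: in neither A nor B (given U = {2, 4, 7, 8, 11, 13, 14})
Elements: {11}

Elements in neither A nor B (given U = {2, 4, 7, 8, 11, 13, 14}): {11}


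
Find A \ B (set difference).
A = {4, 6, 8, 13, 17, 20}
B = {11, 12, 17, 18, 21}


A \ B = elements in A but not in B
A = {4, 6, 8, 13, 17, 20}
B = {11, 12, 17, 18, 21}
Remove from A any elements in B
A \ B = {4, 6, 8, 13, 20}

A \ B = {4, 6, 8, 13, 20}
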